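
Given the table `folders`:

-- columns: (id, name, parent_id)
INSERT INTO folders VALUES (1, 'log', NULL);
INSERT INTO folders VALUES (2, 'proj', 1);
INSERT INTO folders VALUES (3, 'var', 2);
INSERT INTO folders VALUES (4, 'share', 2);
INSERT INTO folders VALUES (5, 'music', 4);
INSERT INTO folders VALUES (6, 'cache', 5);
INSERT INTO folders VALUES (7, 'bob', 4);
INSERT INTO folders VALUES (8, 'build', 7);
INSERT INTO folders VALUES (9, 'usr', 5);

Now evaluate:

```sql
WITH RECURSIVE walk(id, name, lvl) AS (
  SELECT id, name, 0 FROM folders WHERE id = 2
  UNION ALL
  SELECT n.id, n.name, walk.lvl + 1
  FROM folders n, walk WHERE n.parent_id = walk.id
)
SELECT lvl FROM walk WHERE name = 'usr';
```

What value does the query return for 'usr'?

3

Base: id=2 (proj) at lvl 0.
Iteration 1: rows with parent_id in {2} -> var (id 3, lvl 1), share (id 4, lvl 1).
Iteration 2: rows with parent_id in {3,4} -> music (id 5, lvl 2), bob (id 7, lvl 2).
Iteration 3: rows with parent_id in {5,7} -> cache (id 6, lvl 3), build (id 8, lvl 3), usr (id 9, lvl 3).
Iteration 4: no rows with parent_id in {6,8,9}; recursion stops.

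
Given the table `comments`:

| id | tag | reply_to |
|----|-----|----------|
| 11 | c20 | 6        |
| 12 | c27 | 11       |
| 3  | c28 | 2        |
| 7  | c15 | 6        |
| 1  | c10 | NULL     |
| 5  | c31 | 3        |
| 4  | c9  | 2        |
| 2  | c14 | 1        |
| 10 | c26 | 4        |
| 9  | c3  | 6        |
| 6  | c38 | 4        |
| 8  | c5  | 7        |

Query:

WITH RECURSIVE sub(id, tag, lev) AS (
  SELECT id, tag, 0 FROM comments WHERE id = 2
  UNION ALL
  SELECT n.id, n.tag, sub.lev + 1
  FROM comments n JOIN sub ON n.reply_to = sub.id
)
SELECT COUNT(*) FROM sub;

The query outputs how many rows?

Base: id=2 (c14) at lev 0.
Iteration 1: rows with reply_to in {2} -> c28 (id 3, lev 1), c9 (id 4, lev 1).
Iteration 2: rows with reply_to in {3,4} -> c31 (id 5, lev 2), c38 (id 6, lev 2), c26 (id 10, lev 2).
Iteration 3: rows with reply_to in {5,6,10} -> c15 (id 7, lev 3), c3 (id 9, lev 3), c20 (id 11, lev 3).
Iteration 4: rows with reply_to in {7,9,11} -> c5 (id 8, lev 4), c27 (id 12, lev 4).
Iteration 5: no rows with reply_to in {8,12}; recursion stops.
Total rows emitted: 11.

11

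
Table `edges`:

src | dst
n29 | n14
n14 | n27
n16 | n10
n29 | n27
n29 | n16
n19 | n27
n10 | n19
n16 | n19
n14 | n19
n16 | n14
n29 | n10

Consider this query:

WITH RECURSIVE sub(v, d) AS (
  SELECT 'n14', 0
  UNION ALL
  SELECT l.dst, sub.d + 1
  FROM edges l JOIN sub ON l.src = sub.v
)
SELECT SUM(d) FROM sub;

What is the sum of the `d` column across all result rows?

Base: (n14, d=0).
Iteration 1: edges from {n14} -> (n19, d=1), (n27, d=1).
Iteration 2: edges from {n19,n27} -> (n27, d=2).
Iteration 3: no outgoing edges from {n27}; recursion stops.
SUM(d) = 0 + 1 + 1 + 2 = 4.

4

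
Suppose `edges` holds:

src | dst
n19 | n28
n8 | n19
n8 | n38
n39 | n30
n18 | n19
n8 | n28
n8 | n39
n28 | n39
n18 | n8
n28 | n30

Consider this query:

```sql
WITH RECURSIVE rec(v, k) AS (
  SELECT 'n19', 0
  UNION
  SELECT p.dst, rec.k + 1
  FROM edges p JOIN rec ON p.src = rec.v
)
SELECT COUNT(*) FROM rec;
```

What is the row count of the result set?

5

Base: (n19, k=0).
Iteration 1: edges from {n19} -> (n28, k=1).
Iteration 2: edges from {n28} -> (n30, k=2), (n39, k=2).
Iteration 3: edges from {n30,n39} -> (n30, k=3).
Iteration 4: no outgoing edges from {n30}; recursion stops.
Total rows emitted: 5.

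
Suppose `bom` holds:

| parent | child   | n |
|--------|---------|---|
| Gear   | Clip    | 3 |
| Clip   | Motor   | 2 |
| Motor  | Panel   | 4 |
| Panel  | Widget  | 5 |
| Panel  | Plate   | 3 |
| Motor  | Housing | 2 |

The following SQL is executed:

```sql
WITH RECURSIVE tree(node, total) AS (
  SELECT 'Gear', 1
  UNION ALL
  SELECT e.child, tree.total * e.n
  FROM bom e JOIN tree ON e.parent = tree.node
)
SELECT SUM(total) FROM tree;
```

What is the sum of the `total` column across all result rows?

Base: (Gear, total=1).
Iteration 1: components of {Gear} -> Clip = 1*3 = 3.
Iteration 2: components of {Clip} -> Motor = 3*2 = 6.
Iteration 3: components of {Motor} -> Housing = 6*2 = 12, Panel = 6*4 = 24.
Iteration 4: components of {Housing,Panel} -> Plate = 24*3 = 72, Widget = 24*5 = 120.
Iteration 5: no further components; recursion stops.
SUM(total) = 1 + 3 + 6 + 24 + 12 + 120 + 72 = 238.

238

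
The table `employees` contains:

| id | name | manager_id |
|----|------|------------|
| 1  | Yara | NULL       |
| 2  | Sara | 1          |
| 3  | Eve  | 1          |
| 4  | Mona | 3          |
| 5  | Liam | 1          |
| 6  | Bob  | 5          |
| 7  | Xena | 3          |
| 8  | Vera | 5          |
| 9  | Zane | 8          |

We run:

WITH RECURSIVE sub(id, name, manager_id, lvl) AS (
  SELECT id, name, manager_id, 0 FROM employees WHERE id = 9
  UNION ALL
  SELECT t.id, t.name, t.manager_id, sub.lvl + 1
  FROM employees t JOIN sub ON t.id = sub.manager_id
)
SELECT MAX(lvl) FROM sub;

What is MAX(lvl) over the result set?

Base: id=9 (Zane), manager_id=8, lvl 0.
Iteration 1: join on id=8 -> Vera (id 8, manager_id=5, lvl 1).
Iteration 2: join on id=5 -> Liam (id 5, manager_id=1, lvl 2).
Iteration 3: join on id=1 -> Yara (id 1, manager_id=NULL, lvl 3).
Iteration 4: manager_id is NULL; no match; recursion stops.
lvl values: 0, 1, 2, 3; the maximum is 3.

3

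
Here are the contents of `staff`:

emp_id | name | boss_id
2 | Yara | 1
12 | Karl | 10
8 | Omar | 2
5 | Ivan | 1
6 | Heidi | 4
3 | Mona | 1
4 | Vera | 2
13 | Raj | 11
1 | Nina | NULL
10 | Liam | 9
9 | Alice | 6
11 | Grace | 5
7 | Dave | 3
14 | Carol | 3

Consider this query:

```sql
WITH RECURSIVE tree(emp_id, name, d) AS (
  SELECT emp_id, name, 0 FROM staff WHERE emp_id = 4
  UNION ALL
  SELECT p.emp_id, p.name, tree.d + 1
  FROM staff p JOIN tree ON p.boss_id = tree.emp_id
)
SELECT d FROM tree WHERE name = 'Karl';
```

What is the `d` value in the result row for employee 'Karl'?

Base: emp_id=4 (Vera) at d 0.
Iteration 1: rows with boss_id in {4} -> Heidi (id 6, d 1).
Iteration 2: rows with boss_id in {6} -> Alice (id 9, d 2).
Iteration 3: rows with boss_id in {9} -> Liam (id 10, d 3).
Iteration 4: rows with boss_id in {10} -> Karl (id 12, d 4).
Iteration 5: no rows with boss_id in {12}; recursion stops.

4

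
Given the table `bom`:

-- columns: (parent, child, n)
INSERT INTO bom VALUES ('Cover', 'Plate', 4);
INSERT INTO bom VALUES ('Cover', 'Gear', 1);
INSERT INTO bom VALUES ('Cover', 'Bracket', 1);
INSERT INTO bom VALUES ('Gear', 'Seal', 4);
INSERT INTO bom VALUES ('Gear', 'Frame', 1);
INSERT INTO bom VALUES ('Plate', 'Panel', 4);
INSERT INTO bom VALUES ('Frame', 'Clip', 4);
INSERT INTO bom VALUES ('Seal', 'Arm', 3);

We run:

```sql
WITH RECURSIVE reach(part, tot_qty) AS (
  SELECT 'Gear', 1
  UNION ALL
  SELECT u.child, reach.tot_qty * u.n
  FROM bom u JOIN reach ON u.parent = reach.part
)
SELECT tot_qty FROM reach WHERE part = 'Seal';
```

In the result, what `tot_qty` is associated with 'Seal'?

Base: (Gear, tot_qty=1).
Iteration 1: components of {Gear} -> Frame = 1*1 = 1, Seal = 1*4 = 4.
Iteration 2: components of {Frame,Seal} -> Arm = 4*3 = 12, Clip = 1*4 = 4.
Iteration 3: no further components; recursion stops.

4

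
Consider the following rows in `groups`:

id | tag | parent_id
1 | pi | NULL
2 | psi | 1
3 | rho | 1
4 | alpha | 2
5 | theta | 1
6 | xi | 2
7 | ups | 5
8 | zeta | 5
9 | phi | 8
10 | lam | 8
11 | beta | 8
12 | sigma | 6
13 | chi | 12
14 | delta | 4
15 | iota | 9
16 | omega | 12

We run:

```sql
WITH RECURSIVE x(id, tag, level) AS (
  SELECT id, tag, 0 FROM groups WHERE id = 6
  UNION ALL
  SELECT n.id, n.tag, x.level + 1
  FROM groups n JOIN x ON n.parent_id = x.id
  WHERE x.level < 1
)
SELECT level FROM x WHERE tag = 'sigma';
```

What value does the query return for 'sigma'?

Base: id=6 (xi) at level 0.
Iteration 1: rows with parent_id in {6} -> sigma (id 12, level 1).
Iteration 2: level < 1 fails for all current rows; recursion stops.

1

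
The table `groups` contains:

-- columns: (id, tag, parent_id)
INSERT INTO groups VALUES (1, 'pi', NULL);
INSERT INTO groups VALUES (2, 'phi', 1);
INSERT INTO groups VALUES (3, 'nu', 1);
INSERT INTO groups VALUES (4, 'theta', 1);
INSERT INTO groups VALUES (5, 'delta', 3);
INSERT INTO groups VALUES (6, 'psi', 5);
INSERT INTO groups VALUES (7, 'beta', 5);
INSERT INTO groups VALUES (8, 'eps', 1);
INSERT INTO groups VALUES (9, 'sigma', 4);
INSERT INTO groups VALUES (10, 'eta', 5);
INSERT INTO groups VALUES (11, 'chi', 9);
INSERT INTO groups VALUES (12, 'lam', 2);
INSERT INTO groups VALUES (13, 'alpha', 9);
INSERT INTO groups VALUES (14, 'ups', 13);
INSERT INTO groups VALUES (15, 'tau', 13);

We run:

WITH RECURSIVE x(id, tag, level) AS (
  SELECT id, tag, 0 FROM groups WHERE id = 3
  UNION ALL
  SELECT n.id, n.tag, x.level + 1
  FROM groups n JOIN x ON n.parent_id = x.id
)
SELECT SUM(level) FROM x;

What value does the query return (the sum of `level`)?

Base: id=3 (nu) at level 0.
Iteration 1: rows with parent_id in {3} -> delta (id 5, level 1).
Iteration 2: rows with parent_id in {5} -> psi (id 6, level 2), beta (id 7, level 2), eta (id 10, level 2).
Iteration 3: no rows with parent_id in {6,7,10}; recursion stops.
SUM(level) = 0 + 1 + 2 + 2 + 2 = 7.

7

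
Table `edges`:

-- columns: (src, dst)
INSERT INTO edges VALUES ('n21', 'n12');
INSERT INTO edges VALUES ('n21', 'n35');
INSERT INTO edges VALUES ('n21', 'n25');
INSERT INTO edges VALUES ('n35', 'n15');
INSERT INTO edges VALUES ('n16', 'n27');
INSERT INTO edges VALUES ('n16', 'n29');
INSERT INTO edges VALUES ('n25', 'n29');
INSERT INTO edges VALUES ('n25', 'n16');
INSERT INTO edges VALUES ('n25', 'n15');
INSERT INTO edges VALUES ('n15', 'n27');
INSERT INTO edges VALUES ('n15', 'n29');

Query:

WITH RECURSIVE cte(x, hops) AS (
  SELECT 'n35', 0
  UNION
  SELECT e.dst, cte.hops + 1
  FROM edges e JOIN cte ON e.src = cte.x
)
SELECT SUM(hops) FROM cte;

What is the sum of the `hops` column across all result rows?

5

Base: (n35, hops=0).
Iteration 1: edges from {n35} -> (n15, hops=1).
Iteration 2: edges from {n15} -> (n27, hops=2), (n29, hops=2).
Iteration 3: no outgoing edges from {n27,n29}; recursion stops.
SUM(hops) = 0 + 1 + 2 + 2 = 5.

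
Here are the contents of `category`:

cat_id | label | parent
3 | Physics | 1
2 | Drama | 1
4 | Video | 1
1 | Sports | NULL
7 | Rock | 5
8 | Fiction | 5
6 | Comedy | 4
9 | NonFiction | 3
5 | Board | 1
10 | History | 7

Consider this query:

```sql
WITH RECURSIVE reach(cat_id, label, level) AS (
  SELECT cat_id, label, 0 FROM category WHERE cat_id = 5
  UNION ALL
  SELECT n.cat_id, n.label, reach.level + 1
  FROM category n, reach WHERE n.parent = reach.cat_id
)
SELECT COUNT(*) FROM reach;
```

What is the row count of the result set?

4

Base: cat_id=5 (Board) at level 0.
Iteration 1: rows with parent in {5} -> Rock (id 7, level 1), Fiction (id 8, level 1).
Iteration 2: rows with parent in {7,8} -> History (id 10, level 2).
Iteration 3: no rows with parent in {10}; recursion stops.
Total rows emitted: 4.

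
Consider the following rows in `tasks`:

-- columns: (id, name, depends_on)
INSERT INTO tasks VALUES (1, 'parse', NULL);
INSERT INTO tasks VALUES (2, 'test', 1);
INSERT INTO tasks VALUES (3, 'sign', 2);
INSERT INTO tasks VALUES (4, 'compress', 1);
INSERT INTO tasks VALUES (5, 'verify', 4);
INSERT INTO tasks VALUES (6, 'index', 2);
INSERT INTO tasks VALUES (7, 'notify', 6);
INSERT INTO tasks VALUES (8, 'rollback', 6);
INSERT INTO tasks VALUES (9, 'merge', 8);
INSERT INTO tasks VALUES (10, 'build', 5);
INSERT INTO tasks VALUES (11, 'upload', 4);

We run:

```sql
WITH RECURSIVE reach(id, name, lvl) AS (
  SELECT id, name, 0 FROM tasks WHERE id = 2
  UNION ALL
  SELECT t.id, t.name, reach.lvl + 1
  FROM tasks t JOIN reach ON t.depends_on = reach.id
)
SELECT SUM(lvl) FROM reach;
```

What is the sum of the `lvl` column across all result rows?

Base: id=2 (test) at lvl 0.
Iteration 1: rows with depends_on in {2} -> sign (id 3, lvl 1), index (id 6, lvl 1).
Iteration 2: rows with depends_on in {3,6} -> notify (id 7, lvl 2), rollback (id 8, lvl 2).
Iteration 3: rows with depends_on in {7,8} -> merge (id 9, lvl 3).
Iteration 4: no rows with depends_on in {9}; recursion stops.
SUM(lvl) = 0 + 1 + 1 + 2 + 2 + 3 = 9.

9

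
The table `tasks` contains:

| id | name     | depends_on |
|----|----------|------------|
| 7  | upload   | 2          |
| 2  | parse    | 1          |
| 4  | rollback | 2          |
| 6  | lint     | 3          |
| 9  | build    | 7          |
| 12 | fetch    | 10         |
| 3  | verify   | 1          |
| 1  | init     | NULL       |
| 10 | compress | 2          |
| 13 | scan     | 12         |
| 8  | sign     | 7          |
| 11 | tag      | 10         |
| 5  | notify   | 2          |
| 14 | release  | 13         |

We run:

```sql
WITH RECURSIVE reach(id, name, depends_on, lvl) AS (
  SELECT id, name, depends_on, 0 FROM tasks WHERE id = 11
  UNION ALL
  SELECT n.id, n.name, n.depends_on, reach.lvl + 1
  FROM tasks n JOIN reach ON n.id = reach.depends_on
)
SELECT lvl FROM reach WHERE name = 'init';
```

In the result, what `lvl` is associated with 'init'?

3

Base: id=11 (tag), depends_on=10, lvl 0.
Iteration 1: join on id=10 -> compress (id 10, depends_on=2, lvl 1).
Iteration 2: join on id=2 -> parse (id 2, depends_on=1, lvl 2).
Iteration 3: join on id=1 -> init (id 1, depends_on=NULL, lvl 3).
Iteration 4: depends_on is NULL; no match; recursion stops.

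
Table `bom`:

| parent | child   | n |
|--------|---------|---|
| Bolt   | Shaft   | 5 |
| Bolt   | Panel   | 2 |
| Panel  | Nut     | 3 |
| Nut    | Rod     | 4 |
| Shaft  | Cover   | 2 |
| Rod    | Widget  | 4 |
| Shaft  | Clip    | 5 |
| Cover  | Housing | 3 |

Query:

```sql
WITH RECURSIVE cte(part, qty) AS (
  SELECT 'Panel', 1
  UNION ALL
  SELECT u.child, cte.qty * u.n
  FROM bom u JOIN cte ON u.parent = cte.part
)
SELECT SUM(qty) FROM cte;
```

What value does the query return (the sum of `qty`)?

64

Base: (Panel, qty=1).
Iteration 1: components of {Panel} -> Nut = 1*3 = 3.
Iteration 2: components of {Nut} -> Rod = 3*4 = 12.
Iteration 3: components of {Rod} -> Widget = 12*4 = 48.
Iteration 4: no further components; recursion stops.
SUM(qty) = 1 + 3 + 12 + 48 = 64.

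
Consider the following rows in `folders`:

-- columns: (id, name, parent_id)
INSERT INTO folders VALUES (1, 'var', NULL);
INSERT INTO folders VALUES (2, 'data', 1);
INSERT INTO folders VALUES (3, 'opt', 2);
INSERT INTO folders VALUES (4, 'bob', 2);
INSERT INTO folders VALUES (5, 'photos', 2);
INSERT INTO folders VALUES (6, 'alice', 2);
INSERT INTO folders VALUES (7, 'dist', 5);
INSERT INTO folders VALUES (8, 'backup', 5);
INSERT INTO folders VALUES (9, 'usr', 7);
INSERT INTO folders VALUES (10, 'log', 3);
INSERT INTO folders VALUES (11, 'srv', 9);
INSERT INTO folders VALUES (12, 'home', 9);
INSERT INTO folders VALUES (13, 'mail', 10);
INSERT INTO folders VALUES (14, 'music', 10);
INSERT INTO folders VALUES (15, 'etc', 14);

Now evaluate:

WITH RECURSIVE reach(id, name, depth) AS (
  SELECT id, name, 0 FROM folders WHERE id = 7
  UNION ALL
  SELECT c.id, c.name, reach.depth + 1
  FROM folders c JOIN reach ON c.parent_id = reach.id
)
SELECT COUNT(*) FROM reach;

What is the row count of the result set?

Base: id=7 (dist) at depth 0.
Iteration 1: rows with parent_id in {7} -> usr (id 9, depth 1).
Iteration 2: rows with parent_id in {9} -> srv (id 11, depth 2), home (id 12, depth 2).
Iteration 3: no rows with parent_id in {11,12}; recursion stops.
Total rows emitted: 4.

4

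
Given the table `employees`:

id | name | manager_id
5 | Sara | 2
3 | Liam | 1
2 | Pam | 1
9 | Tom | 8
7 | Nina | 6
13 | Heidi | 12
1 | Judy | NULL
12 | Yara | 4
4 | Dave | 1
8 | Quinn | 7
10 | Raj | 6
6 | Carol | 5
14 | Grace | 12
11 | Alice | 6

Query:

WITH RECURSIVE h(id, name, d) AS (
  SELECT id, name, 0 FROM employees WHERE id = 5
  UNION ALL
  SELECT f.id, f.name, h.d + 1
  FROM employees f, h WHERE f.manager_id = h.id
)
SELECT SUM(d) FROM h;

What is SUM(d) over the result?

Base: id=5 (Sara) at d 0.
Iteration 1: rows with manager_id in {5} -> Carol (id 6, d 1).
Iteration 2: rows with manager_id in {6} -> Nina (id 7, d 2), Raj (id 10, d 2), Alice (id 11, d 2).
Iteration 3: rows with manager_id in {7,10,11} -> Quinn (id 8, d 3).
Iteration 4: rows with manager_id in {8} -> Tom (id 9, d 4).
Iteration 5: no rows with manager_id in {9}; recursion stops.
SUM(d) = 0 + 1 + 2 + 2 + 2 + 3 + 4 = 14.

14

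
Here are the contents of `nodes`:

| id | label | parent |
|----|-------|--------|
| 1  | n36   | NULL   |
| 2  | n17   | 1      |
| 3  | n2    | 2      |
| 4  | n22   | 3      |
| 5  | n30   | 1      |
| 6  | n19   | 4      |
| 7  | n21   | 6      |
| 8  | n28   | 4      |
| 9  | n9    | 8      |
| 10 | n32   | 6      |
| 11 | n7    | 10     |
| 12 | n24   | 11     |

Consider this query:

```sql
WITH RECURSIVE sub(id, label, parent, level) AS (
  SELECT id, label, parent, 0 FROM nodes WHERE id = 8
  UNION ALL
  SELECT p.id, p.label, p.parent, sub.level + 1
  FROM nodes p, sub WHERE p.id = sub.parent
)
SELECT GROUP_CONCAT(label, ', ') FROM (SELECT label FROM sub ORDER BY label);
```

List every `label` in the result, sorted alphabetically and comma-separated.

n17, n2, n22, n28, n36

Base: id=8 (n28), parent=4, level 0.
Iteration 1: join on id=4 -> n22 (id 4, parent=3, level 1).
Iteration 2: join on id=3 -> n2 (id 3, parent=2, level 2).
Iteration 3: join on id=2 -> n17 (id 2, parent=1, level 3).
Iteration 4: join on id=1 -> n36 (id 1, parent=NULL, level 4).
Iteration 5: parent is NULL; no match; recursion stops.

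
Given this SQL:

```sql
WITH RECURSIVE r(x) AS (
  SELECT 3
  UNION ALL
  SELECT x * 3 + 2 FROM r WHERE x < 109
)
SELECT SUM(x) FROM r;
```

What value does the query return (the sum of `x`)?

479

Base: x=3.
Iteration 1: 3 < 109 holds -> x = 3 * 3 + 2 = 11.
Iteration 2: 11 < 109 holds -> x = 11 * 3 + 2 = 35.
Iteration 3: 35 < 109 holds -> x = 35 * 3 + 2 = 107.
Iteration 4: 107 < 109 holds -> x = 107 * 3 + 2 = 323.
Iteration 5: 323 < 109 fails; recursion stops.
SUM(x) = 3 + 11 + 35 + 107 + 323 = 479.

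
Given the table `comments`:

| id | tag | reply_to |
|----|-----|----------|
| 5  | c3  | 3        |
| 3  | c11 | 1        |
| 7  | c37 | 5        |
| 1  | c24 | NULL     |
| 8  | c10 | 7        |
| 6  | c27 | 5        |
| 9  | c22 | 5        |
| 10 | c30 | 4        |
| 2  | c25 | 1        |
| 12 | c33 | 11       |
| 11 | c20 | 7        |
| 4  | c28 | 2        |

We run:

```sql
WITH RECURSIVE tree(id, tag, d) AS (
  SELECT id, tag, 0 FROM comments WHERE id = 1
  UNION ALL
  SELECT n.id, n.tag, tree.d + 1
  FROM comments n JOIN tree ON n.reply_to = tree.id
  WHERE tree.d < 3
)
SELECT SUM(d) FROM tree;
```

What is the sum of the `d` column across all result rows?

Base: id=1 (c24) at d 0.
Iteration 1: rows with reply_to in {1} -> c25 (id 2, d 1), c11 (id 3, d 1).
Iteration 2: rows with reply_to in {2,3} -> c28 (id 4, d 2), c3 (id 5, d 2).
Iteration 3: rows with reply_to in {4,5} -> c27 (id 6, d 3), c37 (id 7, d 3), c22 (id 9, d 3), c30 (id 10, d 3).
Iteration 4: d < 3 fails for all current rows; recursion stops.
SUM(d) = 0 + 1 + 1 + 2 + 2 + 3 + 3 + 3 + 3 = 18.

18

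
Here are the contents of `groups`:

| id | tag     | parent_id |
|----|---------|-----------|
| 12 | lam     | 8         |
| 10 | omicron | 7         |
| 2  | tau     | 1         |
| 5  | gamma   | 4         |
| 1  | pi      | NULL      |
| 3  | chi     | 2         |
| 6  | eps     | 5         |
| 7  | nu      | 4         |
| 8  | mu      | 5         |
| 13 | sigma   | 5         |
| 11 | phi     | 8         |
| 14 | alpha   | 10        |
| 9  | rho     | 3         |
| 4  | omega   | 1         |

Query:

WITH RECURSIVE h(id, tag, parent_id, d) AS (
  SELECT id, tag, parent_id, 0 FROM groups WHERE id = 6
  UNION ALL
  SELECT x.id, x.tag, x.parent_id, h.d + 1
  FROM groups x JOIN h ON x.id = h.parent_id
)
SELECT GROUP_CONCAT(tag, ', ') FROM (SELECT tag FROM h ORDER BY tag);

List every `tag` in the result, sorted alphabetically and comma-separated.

eps, gamma, omega, pi

Base: id=6 (eps), parent_id=5, d 0.
Iteration 1: join on id=5 -> gamma (id 5, parent_id=4, d 1).
Iteration 2: join on id=4 -> omega (id 4, parent_id=1, d 2).
Iteration 3: join on id=1 -> pi (id 1, parent_id=NULL, d 3).
Iteration 4: parent_id is NULL; no match; recursion stops.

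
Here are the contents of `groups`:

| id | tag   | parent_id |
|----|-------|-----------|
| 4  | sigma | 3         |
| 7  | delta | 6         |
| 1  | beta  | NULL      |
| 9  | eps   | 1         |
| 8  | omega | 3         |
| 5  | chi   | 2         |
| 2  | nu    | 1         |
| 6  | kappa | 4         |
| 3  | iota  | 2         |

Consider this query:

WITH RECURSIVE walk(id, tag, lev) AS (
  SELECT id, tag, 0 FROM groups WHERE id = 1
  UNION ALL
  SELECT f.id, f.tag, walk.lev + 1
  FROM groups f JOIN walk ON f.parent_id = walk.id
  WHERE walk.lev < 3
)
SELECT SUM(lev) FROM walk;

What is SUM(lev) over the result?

Base: id=1 (beta) at lev 0.
Iteration 1: rows with parent_id in {1} -> nu (id 2, lev 1), eps (id 9, lev 1).
Iteration 2: rows with parent_id in {2,9} -> iota (id 3, lev 2), chi (id 5, lev 2).
Iteration 3: rows with parent_id in {3,5} -> sigma (id 4, lev 3), omega (id 8, lev 3).
Iteration 4: lev < 3 fails for all current rows; recursion stops.
SUM(lev) = 0 + 1 + 1 + 2 + 2 + 3 + 3 = 12.

12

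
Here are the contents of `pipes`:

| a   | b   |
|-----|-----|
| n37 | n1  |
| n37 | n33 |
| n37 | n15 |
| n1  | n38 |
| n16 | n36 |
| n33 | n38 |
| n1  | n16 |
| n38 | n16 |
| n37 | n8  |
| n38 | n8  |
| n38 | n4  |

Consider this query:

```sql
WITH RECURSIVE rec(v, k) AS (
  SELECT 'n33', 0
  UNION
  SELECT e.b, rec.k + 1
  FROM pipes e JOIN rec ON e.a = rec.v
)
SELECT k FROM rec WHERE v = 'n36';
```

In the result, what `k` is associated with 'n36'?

3

Base: (n33, k=0).
Iteration 1: edges from {n33} -> (n38, k=1).
Iteration 2: edges from {n38} -> (n16, k=2), (n4, k=2), (n8, k=2).
Iteration 3: edges from {n16,n4,n8} -> (n36, k=3).
Iteration 4: no outgoing edges from {n36}; recursion stops.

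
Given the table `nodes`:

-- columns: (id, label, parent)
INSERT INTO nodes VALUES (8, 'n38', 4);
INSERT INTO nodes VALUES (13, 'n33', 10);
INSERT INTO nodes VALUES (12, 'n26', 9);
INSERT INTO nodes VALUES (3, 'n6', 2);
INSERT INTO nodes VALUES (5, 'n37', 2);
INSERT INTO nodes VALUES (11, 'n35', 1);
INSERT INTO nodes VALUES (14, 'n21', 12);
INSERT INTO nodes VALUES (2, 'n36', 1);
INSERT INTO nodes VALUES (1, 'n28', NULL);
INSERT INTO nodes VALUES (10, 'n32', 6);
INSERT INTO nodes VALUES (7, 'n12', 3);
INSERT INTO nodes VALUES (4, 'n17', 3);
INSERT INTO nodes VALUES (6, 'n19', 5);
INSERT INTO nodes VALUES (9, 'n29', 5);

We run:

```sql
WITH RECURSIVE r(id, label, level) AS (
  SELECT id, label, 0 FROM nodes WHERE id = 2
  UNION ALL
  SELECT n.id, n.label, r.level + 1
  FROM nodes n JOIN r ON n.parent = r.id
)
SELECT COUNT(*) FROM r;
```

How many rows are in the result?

Base: id=2 (n36) at level 0.
Iteration 1: rows with parent in {2} -> n6 (id 3, level 1), n37 (id 5, level 1).
Iteration 2: rows with parent in {3,5} -> n17 (id 4, level 2), n19 (id 6, level 2), n12 (id 7, level 2), n29 (id 9, level 2).
Iteration 3: rows with parent in {4,6,7,9} -> n38 (id 8, level 3), n32 (id 10, level 3), n26 (id 12, level 3).
Iteration 4: rows with parent in {8,10,12} -> n33 (id 13, level 4), n21 (id 14, level 4).
Iteration 5: no rows with parent in {13,14}; recursion stops.
Total rows emitted: 12.

12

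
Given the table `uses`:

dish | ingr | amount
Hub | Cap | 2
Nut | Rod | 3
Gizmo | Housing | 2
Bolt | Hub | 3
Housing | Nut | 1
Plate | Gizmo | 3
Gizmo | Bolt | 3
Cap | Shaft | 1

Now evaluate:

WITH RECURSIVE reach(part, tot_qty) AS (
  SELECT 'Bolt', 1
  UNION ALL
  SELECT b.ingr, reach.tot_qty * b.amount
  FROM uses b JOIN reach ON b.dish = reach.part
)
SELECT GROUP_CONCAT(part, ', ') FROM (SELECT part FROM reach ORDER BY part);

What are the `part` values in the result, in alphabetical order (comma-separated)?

Bolt, Cap, Hub, Shaft

Base: (Bolt, tot_qty=1).
Iteration 1: components of {Bolt} -> Hub = 1*3 = 3.
Iteration 2: components of {Hub} -> Cap = 3*2 = 6.
Iteration 3: components of {Cap} -> Shaft = 6*1 = 6.
Iteration 4: no further components; recursion stops.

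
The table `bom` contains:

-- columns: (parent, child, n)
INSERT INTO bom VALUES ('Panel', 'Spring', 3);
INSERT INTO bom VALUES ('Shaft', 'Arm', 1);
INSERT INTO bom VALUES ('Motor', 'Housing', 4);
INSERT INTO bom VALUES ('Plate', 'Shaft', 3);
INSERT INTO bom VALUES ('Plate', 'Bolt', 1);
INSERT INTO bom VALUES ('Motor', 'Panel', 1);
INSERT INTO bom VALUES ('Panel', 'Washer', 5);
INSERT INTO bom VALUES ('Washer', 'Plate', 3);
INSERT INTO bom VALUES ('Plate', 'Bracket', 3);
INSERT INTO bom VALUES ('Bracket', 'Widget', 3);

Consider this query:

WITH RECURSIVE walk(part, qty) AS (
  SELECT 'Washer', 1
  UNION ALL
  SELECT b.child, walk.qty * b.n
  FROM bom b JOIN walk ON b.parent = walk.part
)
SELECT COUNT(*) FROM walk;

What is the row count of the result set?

7

Base: (Washer, qty=1).
Iteration 1: components of {Washer} -> Plate = 1*3 = 3.
Iteration 2: components of {Plate} -> Bolt = 3*1 = 3, Bracket = 3*3 = 9, Shaft = 3*3 = 9.
Iteration 3: components of {Bolt,Bracket,Shaft} -> Arm = 9*1 = 9, Widget = 9*3 = 27.
Iteration 4: no further components; recursion stops.
Total rows emitted: 7.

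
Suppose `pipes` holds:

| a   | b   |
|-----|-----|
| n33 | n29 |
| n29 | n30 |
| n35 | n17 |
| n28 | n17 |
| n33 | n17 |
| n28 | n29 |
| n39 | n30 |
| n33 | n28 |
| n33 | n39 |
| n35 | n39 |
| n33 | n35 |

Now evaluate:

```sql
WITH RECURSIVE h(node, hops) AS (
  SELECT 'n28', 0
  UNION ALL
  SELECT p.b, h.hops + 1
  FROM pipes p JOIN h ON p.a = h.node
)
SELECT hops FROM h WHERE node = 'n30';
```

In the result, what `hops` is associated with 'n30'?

Base: (n28, hops=0).
Iteration 1: edges from {n28} -> (n17, hops=1), (n29, hops=1).
Iteration 2: edges from {n17,n29} -> (n30, hops=2).
Iteration 3: no outgoing edges from {n30}; recursion stops.

2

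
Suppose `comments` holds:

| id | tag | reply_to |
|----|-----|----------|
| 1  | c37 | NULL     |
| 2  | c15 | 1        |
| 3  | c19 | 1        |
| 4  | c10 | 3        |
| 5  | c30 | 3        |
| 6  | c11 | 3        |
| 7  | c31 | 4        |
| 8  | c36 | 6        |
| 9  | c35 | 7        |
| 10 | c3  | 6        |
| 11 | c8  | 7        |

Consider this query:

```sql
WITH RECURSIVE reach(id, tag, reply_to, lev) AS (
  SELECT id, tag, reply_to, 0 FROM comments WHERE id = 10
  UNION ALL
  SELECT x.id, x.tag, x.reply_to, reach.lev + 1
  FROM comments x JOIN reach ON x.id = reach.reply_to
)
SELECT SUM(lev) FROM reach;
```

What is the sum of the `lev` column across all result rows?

Base: id=10 (c3), reply_to=6, lev 0.
Iteration 1: join on id=6 -> c11 (id 6, reply_to=3, lev 1).
Iteration 2: join on id=3 -> c19 (id 3, reply_to=1, lev 2).
Iteration 3: join on id=1 -> c37 (id 1, reply_to=NULL, lev 3).
Iteration 4: reply_to is NULL; no match; recursion stops.
SUM(lev) = 0 + 1 + 2 + 3 = 6.

6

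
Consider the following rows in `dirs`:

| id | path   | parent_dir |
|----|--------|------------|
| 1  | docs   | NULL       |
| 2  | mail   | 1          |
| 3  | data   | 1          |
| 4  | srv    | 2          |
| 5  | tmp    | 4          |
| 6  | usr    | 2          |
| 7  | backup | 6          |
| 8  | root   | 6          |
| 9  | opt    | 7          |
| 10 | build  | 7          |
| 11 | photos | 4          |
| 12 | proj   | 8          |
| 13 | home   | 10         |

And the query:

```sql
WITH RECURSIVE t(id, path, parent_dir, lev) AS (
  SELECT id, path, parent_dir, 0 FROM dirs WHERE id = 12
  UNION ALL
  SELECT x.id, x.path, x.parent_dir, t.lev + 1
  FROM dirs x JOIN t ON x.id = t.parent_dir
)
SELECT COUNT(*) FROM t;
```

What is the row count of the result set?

5

Base: id=12 (proj), parent_dir=8, lev 0.
Iteration 1: join on id=8 -> root (id 8, parent_dir=6, lev 1).
Iteration 2: join on id=6 -> usr (id 6, parent_dir=2, lev 2).
Iteration 3: join on id=2 -> mail (id 2, parent_dir=1, lev 3).
Iteration 4: join on id=1 -> docs (id 1, parent_dir=NULL, lev 4).
Iteration 5: parent_dir is NULL; no match; recursion stops.
Total rows emitted: 5.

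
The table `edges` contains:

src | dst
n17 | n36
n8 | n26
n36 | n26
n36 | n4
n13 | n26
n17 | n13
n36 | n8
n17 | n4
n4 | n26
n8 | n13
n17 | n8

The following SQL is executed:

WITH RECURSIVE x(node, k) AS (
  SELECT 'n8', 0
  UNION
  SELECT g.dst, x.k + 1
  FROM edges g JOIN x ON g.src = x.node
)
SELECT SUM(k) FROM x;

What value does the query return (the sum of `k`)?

Base: (n8, k=0).
Iteration 1: edges from {n8} -> (n13, k=1), (n26, k=1).
Iteration 2: edges from {n13,n26} -> (n26, k=2).
Iteration 3: no outgoing edges from {n26}; recursion stops.
SUM(k) = 0 + 1 + 1 + 2 = 4.

4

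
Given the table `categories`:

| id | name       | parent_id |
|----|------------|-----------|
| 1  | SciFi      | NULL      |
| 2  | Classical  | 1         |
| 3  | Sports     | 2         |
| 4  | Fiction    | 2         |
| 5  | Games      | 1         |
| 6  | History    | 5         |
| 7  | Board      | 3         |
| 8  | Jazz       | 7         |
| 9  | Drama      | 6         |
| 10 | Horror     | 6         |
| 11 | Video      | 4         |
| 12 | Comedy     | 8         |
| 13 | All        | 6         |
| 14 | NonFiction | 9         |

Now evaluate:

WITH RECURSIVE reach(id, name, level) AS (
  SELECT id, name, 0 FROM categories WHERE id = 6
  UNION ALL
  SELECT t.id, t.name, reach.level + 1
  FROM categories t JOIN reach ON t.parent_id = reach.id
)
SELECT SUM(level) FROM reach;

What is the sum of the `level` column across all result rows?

Base: id=6 (History) at level 0.
Iteration 1: rows with parent_id in {6} -> Drama (id 9, level 1), Horror (id 10, level 1), All (id 13, level 1).
Iteration 2: rows with parent_id in {9,10,13} -> NonFiction (id 14, level 2).
Iteration 3: no rows with parent_id in {14}; recursion stops.
SUM(level) = 0 + 1 + 1 + 1 + 2 = 5.

5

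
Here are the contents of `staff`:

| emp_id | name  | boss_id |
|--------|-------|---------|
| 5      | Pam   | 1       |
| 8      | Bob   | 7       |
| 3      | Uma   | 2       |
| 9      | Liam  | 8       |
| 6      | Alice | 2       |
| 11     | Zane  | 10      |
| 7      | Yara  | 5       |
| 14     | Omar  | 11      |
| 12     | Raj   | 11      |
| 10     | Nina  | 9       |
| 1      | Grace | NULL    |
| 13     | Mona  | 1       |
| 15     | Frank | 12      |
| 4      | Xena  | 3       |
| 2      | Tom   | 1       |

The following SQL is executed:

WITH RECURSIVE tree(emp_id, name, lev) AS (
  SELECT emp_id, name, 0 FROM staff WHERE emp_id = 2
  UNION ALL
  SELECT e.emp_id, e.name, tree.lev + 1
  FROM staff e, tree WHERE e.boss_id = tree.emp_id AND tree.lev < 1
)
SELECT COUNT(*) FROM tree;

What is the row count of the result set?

Base: emp_id=2 (Tom) at lev 0.
Iteration 1: rows with boss_id in {2} -> Uma (id 3, lev 1), Alice (id 6, lev 1).
Iteration 2: lev < 1 fails for all current rows; recursion stops.
Total rows emitted: 3.

3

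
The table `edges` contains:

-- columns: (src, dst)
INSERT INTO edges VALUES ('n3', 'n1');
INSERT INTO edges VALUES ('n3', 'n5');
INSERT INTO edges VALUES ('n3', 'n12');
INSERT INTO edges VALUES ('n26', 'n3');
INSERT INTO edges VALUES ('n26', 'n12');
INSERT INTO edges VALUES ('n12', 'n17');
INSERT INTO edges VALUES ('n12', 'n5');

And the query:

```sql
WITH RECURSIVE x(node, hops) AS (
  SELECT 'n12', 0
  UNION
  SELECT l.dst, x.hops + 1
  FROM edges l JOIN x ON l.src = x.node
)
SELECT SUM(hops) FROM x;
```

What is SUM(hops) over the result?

Base: (n12, hops=0).
Iteration 1: edges from {n12} -> (n17, hops=1), (n5, hops=1).
Iteration 2: no outgoing edges from {n17,n5}; recursion stops.
SUM(hops) = 0 + 1 + 1 = 2.

2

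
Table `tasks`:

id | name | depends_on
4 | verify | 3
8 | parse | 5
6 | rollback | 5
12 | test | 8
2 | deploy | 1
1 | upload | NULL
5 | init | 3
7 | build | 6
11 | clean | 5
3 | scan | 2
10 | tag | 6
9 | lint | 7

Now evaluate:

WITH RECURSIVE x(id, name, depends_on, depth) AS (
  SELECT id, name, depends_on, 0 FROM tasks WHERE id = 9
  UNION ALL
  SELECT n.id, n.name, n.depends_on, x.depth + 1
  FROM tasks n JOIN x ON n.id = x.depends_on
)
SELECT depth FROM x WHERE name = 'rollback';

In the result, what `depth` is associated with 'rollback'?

Base: id=9 (lint), depends_on=7, depth 0.
Iteration 1: join on id=7 -> build (id 7, depends_on=6, depth 1).
Iteration 2: join on id=6 -> rollback (id 6, depends_on=5, depth 2).
Iteration 3: join on id=5 -> init (id 5, depends_on=3, depth 3).
Iteration 4: join on id=3 -> scan (id 3, depends_on=2, depth 4).
Iteration 5: join on id=2 -> deploy (id 2, depends_on=1, depth 5).
Iteration 6: join on id=1 -> upload (id 1, depends_on=NULL, depth 6).
Iteration 7: depends_on is NULL; no match; recursion stops.

2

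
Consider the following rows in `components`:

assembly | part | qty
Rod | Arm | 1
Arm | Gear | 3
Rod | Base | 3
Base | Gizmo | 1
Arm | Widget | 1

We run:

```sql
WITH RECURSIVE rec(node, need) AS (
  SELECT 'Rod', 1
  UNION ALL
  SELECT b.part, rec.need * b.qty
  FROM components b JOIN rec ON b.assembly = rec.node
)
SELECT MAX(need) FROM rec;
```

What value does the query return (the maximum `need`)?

Base: (Rod, need=1).
Iteration 1: components of {Rod} -> Arm = 1*1 = 1, Base = 1*3 = 3.
Iteration 2: components of {Arm,Base} -> Gear = 1*3 = 3, Gizmo = 3*1 = 3, Widget = 1*1 = 1.
Iteration 3: no further components; recursion stops.
need values: 1, 1, 3, 3, 1, 3; the maximum is 3.

3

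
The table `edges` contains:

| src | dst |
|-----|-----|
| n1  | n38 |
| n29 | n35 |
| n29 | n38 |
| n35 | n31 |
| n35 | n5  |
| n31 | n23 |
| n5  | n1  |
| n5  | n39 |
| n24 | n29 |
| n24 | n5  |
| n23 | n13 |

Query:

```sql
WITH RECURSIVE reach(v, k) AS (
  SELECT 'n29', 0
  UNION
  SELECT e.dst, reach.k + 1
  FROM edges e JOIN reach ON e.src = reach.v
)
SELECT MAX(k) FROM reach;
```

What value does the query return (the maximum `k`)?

Base: (n29, k=0).
Iteration 1: edges from {n29} -> (n35, k=1), (n38, k=1).
Iteration 2: edges from {n35,n38} -> (n31, k=2), (n5, k=2).
Iteration 3: edges from {n31,n5} -> (n1, k=3), (n23, k=3), (n39, k=3).
Iteration 4: edges from {n1,n23,n39} -> (n13, k=4), (n38, k=4).
Iteration 5: no outgoing edges from {n13,n38}; recursion stops.
k values: 0, 1, 1, 2, 2, 3, 3, 3, 4, 4; the maximum is 4.

4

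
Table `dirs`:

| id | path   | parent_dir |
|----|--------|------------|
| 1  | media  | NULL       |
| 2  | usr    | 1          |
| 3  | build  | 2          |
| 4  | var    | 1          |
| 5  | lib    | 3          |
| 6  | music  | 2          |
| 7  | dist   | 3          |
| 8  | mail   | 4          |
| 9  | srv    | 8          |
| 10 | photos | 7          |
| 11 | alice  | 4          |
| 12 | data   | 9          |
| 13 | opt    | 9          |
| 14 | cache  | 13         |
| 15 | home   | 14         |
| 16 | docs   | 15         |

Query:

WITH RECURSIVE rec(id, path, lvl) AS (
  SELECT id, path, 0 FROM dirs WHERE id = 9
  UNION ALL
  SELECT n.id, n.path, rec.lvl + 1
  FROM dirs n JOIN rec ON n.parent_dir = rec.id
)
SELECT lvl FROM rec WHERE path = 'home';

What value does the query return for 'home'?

3

Base: id=9 (srv) at lvl 0.
Iteration 1: rows with parent_dir in {9} -> data (id 12, lvl 1), opt (id 13, lvl 1).
Iteration 2: rows with parent_dir in {12,13} -> cache (id 14, lvl 2).
Iteration 3: rows with parent_dir in {14} -> home (id 15, lvl 3).
Iteration 4: rows with parent_dir in {15} -> docs (id 16, lvl 4).
Iteration 5: no rows with parent_dir in {16}; recursion stops.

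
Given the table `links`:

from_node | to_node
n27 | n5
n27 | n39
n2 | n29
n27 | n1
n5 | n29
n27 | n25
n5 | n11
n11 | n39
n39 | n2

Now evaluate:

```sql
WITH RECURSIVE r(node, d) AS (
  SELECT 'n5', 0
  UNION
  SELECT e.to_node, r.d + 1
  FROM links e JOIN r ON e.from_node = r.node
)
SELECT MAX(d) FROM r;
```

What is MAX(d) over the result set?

Base: (n5, d=0).
Iteration 1: edges from {n5} -> (n11, d=1), (n29, d=1).
Iteration 2: edges from {n11,n29} -> (n39, d=2).
Iteration 3: edges from {n39} -> (n2, d=3).
Iteration 4: edges from {n2} -> (n29, d=4).
Iteration 5: no outgoing edges from {n29}; recursion stops.
d values: 0, 1, 1, 2, 3, 4; the maximum is 4.

4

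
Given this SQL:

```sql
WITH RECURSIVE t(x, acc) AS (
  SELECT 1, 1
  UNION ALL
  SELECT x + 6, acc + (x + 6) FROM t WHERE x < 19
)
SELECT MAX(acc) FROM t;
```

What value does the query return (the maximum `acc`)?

Base: x=1, acc=1.
Iteration 1: 1 < 19 holds -> x = 1 + 6 = 7, acc = 1 + 7 = 8.
Iteration 2: 7 < 19 holds -> x = 7 + 6 = 13, acc = 8 + 13 = 21.
Iteration 3: 13 < 19 holds -> x = 13 + 6 = 19, acc = 21 + 19 = 40.
Iteration 4: 19 < 19 fails; recursion stops.
acc values: 1, 8, 21, 40; the maximum is 40.

40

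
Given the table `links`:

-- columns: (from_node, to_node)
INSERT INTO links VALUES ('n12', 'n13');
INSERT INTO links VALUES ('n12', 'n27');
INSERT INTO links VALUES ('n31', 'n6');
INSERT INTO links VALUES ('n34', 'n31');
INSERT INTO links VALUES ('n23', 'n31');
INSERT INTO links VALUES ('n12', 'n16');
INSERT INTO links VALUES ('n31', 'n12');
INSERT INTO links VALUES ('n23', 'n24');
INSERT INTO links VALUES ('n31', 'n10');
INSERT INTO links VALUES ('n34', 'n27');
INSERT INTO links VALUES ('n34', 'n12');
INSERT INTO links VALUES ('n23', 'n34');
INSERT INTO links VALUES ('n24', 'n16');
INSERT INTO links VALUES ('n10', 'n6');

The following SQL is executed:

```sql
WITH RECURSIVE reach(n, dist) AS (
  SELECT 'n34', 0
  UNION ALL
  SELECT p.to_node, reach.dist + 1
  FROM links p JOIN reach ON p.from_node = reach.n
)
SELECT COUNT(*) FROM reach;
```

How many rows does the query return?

14

Base: (n34, dist=0).
Iteration 1: edges from {n34} -> (n12, dist=1), (n27, dist=1), (n31, dist=1).
Iteration 2: edges from {n12,n27,n31} -> (n10, dist=2), (n12, dist=2), (n13, dist=2), (n16, dist=2), (n27, dist=2), (n6, dist=2).
Iteration 3: edges from {n10,n12,n13,n16,n27,n6} -> (n13, dist=3), (n16, dist=3), (n27, dist=3), (n6, dist=3).
Iteration 4: no outgoing edges from {n13,n16,n27,n6}; recursion stops.
Total rows emitted: 14.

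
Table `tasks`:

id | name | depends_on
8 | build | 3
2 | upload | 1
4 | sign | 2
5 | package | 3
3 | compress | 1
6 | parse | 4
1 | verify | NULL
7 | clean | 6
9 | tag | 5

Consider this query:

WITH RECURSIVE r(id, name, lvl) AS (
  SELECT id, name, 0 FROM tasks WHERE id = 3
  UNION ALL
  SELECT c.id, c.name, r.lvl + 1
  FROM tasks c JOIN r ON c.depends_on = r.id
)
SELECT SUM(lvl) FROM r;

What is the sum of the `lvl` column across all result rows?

4

Base: id=3 (compress) at lvl 0.
Iteration 1: rows with depends_on in {3} -> package (id 5, lvl 1), build (id 8, lvl 1).
Iteration 2: rows with depends_on in {5,8} -> tag (id 9, lvl 2).
Iteration 3: no rows with depends_on in {9}; recursion stops.
SUM(lvl) = 0 + 1 + 1 + 2 = 4.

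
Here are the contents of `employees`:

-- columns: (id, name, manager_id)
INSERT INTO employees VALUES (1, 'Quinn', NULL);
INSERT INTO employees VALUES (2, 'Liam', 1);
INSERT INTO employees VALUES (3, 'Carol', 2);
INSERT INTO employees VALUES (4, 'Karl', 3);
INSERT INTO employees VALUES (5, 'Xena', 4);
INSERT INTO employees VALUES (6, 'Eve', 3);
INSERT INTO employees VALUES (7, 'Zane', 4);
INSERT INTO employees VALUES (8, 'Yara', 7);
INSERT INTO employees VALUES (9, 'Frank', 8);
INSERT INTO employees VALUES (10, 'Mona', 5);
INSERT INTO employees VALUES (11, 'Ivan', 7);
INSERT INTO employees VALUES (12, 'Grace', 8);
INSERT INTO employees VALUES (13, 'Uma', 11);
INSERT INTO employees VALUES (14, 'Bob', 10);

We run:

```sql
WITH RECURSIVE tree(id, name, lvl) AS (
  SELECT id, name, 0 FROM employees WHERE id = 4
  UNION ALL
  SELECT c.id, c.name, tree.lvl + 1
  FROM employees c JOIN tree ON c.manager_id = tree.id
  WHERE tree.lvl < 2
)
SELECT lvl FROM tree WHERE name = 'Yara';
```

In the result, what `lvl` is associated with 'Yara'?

2

Base: id=4 (Karl) at lvl 0.
Iteration 1: rows with manager_id in {4} -> Xena (id 5, lvl 1), Zane (id 7, lvl 1).
Iteration 2: rows with manager_id in {5,7} -> Yara (id 8, lvl 2), Mona (id 10, lvl 2), Ivan (id 11, lvl 2).
Iteration 3: lvl < 2 fails for all current rows; recursion stops.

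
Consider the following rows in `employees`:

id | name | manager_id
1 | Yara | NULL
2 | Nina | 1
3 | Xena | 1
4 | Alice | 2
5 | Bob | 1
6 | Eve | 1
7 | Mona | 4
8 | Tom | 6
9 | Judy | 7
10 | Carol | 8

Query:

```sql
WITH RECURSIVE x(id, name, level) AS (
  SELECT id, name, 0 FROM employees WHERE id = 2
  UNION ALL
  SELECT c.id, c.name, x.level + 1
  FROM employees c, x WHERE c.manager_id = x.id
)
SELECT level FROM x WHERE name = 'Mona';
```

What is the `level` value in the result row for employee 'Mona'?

Base: id=2 (Nina) at level 0.
Iteration 1: rows with manager_id in {2} -> Alice (id 4, level 1).
Iteration 2: rows with manager_id in {4} -> Mona (id 7, level 2).
Iteration 3: rows with manager_id in {7} -> Judy (id 9, level 3).
Iteration 4: no rows with manager_id in {9}; recursion stops.

2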